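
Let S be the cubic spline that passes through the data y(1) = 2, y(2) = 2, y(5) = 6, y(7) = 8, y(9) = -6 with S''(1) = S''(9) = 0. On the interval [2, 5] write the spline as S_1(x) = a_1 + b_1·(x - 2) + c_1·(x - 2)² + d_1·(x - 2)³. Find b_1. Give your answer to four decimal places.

0.2289

Put M_i = S'' at the i-th knot. Here h = (1, 3, 2, 2) and Δ = (0, 4/3, 1, -7), so the interior equations h_(i-1)·M_(i-1) + 2(h_(i-1)+h_i)·M_i + h_i·M_(i+1) = 6(Δ_i − Δ_(i-1)) read
  1·M_0 + 8·M_1 + 3·M_2 = 6(Δ_1 - Δ_0) = 8
  3·M_1 + 10·M_2 + 2·M_3 = 6(Δ_2 - Δ_1) = -2
  2·M_2 + 8·M_3 + 2·M_4 = 6(Δ_3 - Δ_2) = -48
Natural end conditions: M_0 = M_4 = 0.
Hence M_0 = 0, M_1 = 46/67, M_2 = 56/67, M_3 = -416/67, M_4 = 0.
On [2, 5], with S_1(x) = a_1 + b_1·(x - 2) + c_1·(x - 2)² + d_1·(x - 2)³: c_1 = M_1/2 = 23/67, d_1 = (M_2 - M_1)/(6h_1) = 5/603, b_1 = Δ_1 - h_1(2M_1 + M_2)/6 = 46/201.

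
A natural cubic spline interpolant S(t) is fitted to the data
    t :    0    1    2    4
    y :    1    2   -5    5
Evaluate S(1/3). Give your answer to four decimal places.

2.1063

With σ_i denoting the second derivative at x_i, h_i = 1, 1, 2, and Δ_i = (y_(i+1) − y_i)/h_i = 1, -7, 5:
  1·σ_0 + 4·σ_1 + 1·σ_2 = 6(Δ_1 - Δ_0) = -48
  1·σ_1 + 6·σ_2 + 2·σ_3 = 6(Δ_2 - Δ_1) = 72
Natural end conditions: σ_0 = σ_3 = 0.
Solving the tridiagonal system: σ_0 = 0, σ_1 = -360/23, σ_2 = 336/23, σ_3 = 0.
On [0, 1], S(t) = 1 + 83/23·t + 0·t² - 60/23·t³.
With t = 1/3: S(1/3) = 436/207.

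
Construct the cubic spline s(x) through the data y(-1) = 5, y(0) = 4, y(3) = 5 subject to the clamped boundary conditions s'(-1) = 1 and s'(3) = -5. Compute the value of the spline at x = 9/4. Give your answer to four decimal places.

With m_i denoting the second derivative at x_i, h_i = 1, 3, and Δ_i = (y_(i+1) − y_i)/h_i = -1, 1/3:
  1·m_0 + 8·m_1 + 3·m_2 = 6(Δ_1 - Δ_0) = 8
Clamped end conditions give two more equations: 2h_0·m_0 + h_0·m_1 = 6(Δ_0 - s'(-1)) = -12 and h_1·m_1 + 2h_1·m_2 = 6(s'(3) - Δ_1) = -32.
Forward elimination and back-substitution give m_0 = -17/2, m_1 = 5, m_2 = -47/6.
On [0, 3], s(x) = 4 - 3/4·x + 5/2·x² - 77/108·x³.
With x = 9/4: s(9/4) = 1753/256.

6.8477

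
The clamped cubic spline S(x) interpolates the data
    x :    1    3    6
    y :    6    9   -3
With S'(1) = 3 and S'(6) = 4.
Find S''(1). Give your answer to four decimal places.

Write σ_i for S''(x_i). With h_i = 2, 3 and divided differences Δ_i = 3/2, -4, the continuity of S' gives the tridiagonal system
  2·σ_0 + 10·σ_1 + 3·σ_2 = 6(Δ_1 - Δ_0) = -33
Clamped end conditions give two more equations: 2h_0·σ_0 + h_0·σ_1 = 6(Δ_0 - S'(1)) = -9 and h_1·σ_1 + 2h_1·σ_2 = 6(S'(6) - Δ_1) = 48.
Forward elimination and back-substitution give σ_0 = 5/4, σ_1 = -7, σ_2 = 23/2.

1.2500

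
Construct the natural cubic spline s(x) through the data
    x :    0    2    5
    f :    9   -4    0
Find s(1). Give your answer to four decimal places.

Write σ_i for s''(x_i). With h_i = 2, 3 and divided differences Δ_i = -13/2, 4/3, the continuity of s' gives the tridiagonal system
  2·σ_0 + 10·σ_1 + 3·σ_2 = 6(Δ_1 - Δ_0) = 47
Natural end conditions: σ_0 = σ_2 = 0.
Solving: σ_0 = 0, σ_1 = 47/10, σ_2 = 0.
On [0, 2], s(x) = 9 - 121/15·x + 0·x² + 47/120·x³.
With x = 1: s(1) = 53/40.

1.3250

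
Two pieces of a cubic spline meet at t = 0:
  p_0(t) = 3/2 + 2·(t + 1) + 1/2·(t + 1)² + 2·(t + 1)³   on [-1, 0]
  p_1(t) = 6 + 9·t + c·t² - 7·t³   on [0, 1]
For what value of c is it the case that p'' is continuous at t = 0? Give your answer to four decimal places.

6.5000

p_0''(t) = 1 + 12·(t + 1), so p_0''(0) = 13. On the right, p_1''(0) = 2c, so c = 13/2.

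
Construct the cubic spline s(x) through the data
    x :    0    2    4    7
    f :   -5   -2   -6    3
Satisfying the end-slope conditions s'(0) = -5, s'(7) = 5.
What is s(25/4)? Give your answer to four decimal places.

-0.7076

With M_i denoting the second derivative at x_i, h_i = 2, 2, 3, and Δ_i = (y_(i+1) − y_i)/h_i = 3/2, -2, 3:
  2·M_0 + 8·M_1 + 2·M_2 = 6(Δ_1 - Δ_0) = -21
  2·M_1 + 10·M_2 + 3·M_3 = 6(Δ_2 - Δ_1) = 30
Clamped end conditions give two more equations: 2h_0·M_0 + h_0·M_1 = 6(Δ_0 - s'(0)) = 39 and h_2·M_2 + 2h_2·M_3 = 6(s'(7) - Δ_2) = 12.
Hence M_0 = 983/74, M_1 = -523/74, M_2 = 166/37, M_3 = -9/37.
On [4, 7], s(x) = -6 - 101/74·(x - 4) + 83/37·(x - 4)² - 175/666·(x - 4)³.
With (x - 4) = 9/4: s(25/4) = -3351/4736.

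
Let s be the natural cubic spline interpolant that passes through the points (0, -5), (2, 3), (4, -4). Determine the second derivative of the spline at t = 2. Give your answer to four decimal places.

Write m_i for s''(x_i). With h_i = 2, 2 and divided differences Δ_i = 4, -7/2, the continuity of s' gives the tridiagonal system
  2·m_0 + 8·m_1 + 2·m_2 = 6(Δ_1 - Δ_0) = -45
Natural end conditions: m_0 = m_2 = 0.
Solving: m_0 = 0, m_1 = -45/8, m_2 = 0.

-5.6250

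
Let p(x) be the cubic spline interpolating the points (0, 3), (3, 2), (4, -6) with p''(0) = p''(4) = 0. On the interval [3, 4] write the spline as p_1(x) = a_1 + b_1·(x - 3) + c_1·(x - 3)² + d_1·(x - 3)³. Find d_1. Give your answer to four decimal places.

Write σ_i for p''(x_i). With h_i = 3, 1 and divided differences Δ_i = -1/3, -8, the continuity of p' gives the tridiagonal system
  3·σ_0 + 8·σ_1 + 1·σ_2 = 6(Δ_1 - Δ_0) = -46
Natural end conditions: σ_0 = σ_2 = 0.
Forward elimination and back-substitution give σ_0 = 0, σ_1 = -23/4, σ_2 = 0.
On [3, 4], with p_1(x) = a_1 + b_1·(x - 3) + c_1·(x - 3)² + d_1·(x - 3)³: c_1 = σ_1/2 = -23/8, d_1 = (σ_2 - σ_1)/(6h_1) = 23/24, b_1 = Δ_1 - h_1(2σ_1 + σ_2)/6 = -73/12.

0.9583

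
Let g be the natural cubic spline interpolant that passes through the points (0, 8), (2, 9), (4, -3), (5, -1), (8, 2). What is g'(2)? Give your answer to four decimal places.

-4.5640

With M_i denoting the second derivative at x_i, h_i = 2, 2, 1, 3, and Δ_i = (y_(i+1) − y_i)/h_i = 1/2, -6, 2, 1:
  2·M_0 + 8·M_1 + 2·M_2 = 6(Δ_1 - Δ_0) = -39
  2·M_1 + 6·M_2 + 1·M_3 = 6(Δ_2 - Δ_1) = 48
  1·M_2 + 8·M_3 + 3·M_4 = 6(Δ_3 - Δ_2) = -6
Natural end conditions: M_0 = M_4 = 0.
Forward elimination and back-substitution give M_0 = 0, M_1 = -2613/344, M_2 = 468/43, M_3 = -363/172, M_4 = 0.
On [2, 4], g'(x) = b_1 + 2c_1·(x - 2) + 3d_1·(x - 2)² with b_1 = Δ_1 - h_1(2M_1 + M_2)/6 = -785/172, c_1 = M_1/2 = -2613/688, d_1 = (M_2 - M_1)/(6h_1) = 2119/1376. So g'(2) = -785/172.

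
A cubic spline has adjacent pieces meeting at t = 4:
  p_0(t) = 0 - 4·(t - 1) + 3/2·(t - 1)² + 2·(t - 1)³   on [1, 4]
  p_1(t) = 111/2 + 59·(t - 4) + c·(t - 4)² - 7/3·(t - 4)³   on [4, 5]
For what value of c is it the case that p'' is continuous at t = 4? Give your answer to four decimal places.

19.5000

p_0''(t) = 3 + 12·(t - 1), so p_0''(4) = 39. On the right, p_1''(4) = 2c, so c = 39/2.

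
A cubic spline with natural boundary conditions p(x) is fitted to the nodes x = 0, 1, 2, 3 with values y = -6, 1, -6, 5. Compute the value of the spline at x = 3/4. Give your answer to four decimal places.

0.8688

Let M_i = p''(x_i). Step sizes h_i = 1, 1, 1; slopes of the chords Δ_i = (y_(i+1) - y_i)/h_i = 7, -7, 11.
  1·M_0 + 4·M_1 + 1·M_2 = 6(Δ_1 - Δ_0) = -84
  1·M_1 + 4·M_2 + 1·M_3 = 6(Δ_2 - Δ_1) = 108
Natural end conditions: M_0 = M_3 = 0.
Solving: M_0 = 0, M_1 = -148/5, M_2 = 172/5, M_3 = 0.
On [0, 1], p(x) = -6 + 179/15·x + 0·x² - 74/15·x³.
With x = 3/4: p(3/4) = 139/160.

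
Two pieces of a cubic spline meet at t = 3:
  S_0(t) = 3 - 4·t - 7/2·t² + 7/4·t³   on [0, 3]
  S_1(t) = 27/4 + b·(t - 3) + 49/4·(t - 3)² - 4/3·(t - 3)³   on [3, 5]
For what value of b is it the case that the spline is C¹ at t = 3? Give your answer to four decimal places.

S_0'(t) = -4 - 7·t + 21/4·t², so S_0'(3) = 89/4. On the right, S_1'(3) = b, so b = 89/4.

22.2500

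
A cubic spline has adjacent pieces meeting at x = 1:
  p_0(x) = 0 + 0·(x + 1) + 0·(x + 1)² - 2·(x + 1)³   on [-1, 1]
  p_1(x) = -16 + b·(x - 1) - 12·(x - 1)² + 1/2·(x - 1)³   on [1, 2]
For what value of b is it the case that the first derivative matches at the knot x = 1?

-24

p_0'(x) = 0 + 0·(x + 1) - 6·(x + 1)², so p_0'(1) = -24. On the right, p_1'(1) = b, so b = -24.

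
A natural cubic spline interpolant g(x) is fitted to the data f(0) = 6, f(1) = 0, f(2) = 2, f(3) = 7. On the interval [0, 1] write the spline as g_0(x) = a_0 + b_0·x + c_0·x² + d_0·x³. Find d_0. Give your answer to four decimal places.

Let σ_i = g''(x_i). Step sizes h_i = 1, 1, 1; slopes of the chords Δ_i = (y_(i+1) - y_i)/h_i = -6, 2, 5.
  1·σ_0 + 4·σ_1 + 1·σ_2 = 6(Δ_1 - Δ_0) = 48
  1·σ_1 + 4·σ_2 + 1·σ_3 = 6(Δ_2 - Δ_1) = 18
Natural end conditions: σ_0 = σ_3 = 0.
Solving: σ_0 = 0, σ_1 = 58/5, σ_2 = 8/5, σ_3 = 0.
On [0, 1], with g_0(x) = a_0 + b_0·x + c_0·x² + d_0·x³: c_0 = σ_0/2 = 0, d_0 = (σ_1 - σ_0)/(6h_0) = 29/15, b_0 = Δ_0 - h_0(2σ_0 + σ_1)/6 = -119/15.

1.9333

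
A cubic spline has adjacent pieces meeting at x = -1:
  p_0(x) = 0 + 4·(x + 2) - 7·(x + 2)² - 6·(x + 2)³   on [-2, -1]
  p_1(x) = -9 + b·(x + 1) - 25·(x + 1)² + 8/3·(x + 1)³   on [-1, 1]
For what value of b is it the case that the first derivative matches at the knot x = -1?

-28

p_0'(x) = 4 - 14·(x + 2) - 18·(x + 2)², so p_0'(-1) = -28. On the right, p_1'(-1) = b, so b = -28.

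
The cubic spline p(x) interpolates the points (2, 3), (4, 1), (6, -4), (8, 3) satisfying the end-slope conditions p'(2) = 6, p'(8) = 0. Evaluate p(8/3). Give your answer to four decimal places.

4.9407

Write M_i for p''(x_i). With h_i = 2, 2, 2 and divided differences Δ_i = -1, -5/2, 7/2, the continuity of p' gives the tridiagonal system
  2·M_0 + 8·M_1 + 2·M_2 = 6(Δ_1 - Δ_0) = -9
  2·M_1 + 8·M_2 + 2·M_3 = 6(Δ_2 - Δ_1) = 36
Clamped end conditions give two more equations: 2h_0·M_0 + h_0·M_1 = 6(Δ_0 - p'(2)) = -42 and h_2·M_2 + 2h_2·M_3 = 6(p'(8) - Δ_2) = -21.
Solving: M_0 = -52/5, M_1 = -1/5, M_2 = 67/10, M_3 = -43/5.
On [2, 4], p(x) = 3 + 6·(x - 2) - 26/5·(x - 2)² + 17/20·(x - 2)³.
With (x - 2) = 2/3: p(8/3) = 667/135.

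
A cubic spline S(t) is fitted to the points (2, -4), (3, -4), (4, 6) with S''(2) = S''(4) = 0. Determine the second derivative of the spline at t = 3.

15

With M_i denoting the second derivative at x_i, h_i = 1, 1, and Δ_i = (y_(i+1) − y_i)/h_i = 0, 10:
  1·M_0 + 4·M_1 + 1·M_2 = 6(Δ_1 - Δ_0) = 60
Natural end conditions: M_0 = M_2 = 0.
Solving: M_0 = 0, M_1 = 15, M_2 = 0.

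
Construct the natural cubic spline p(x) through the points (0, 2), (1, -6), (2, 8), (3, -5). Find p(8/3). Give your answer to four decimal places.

1.9012

With σ_i denoting the second derivative at x_i, h_i = 1, 1, 1, and Δ_i = (y_(i+1) − y_i)/h_i = -8, 14, -13:
  1·σ_0 + 4·σ_1 + 1·σ_2 = 6(Δ_1 - Δ_0) = 132
  1·σ_1 + 4·σ_2 + 1·σ_3 = 6(Δ_2 - Δ_1) = -162
Natural end conditions: σ_0 = σ_3 = 0.
Hence σ_0 = 0, σ_1 = 46, σ_2 = -52, σ_3 = 0.
On [2, 3], p(x) = 8 + 13/3·(x - 2) - 26·(x - 2)² + 26/3·(x - 2)³.
With (x - 2) = 2/3: p(8/3) = 154/81.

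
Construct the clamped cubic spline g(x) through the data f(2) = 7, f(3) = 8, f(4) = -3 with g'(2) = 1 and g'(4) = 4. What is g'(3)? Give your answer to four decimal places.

-8.7500

Put σ_i = g'' at the i-th knot. Here h = (1, 1) and Δ = (1, -11), so the interior equations h_(i-1)·σ_(i-1) + 2(h_(i-1)+h_i)·σ_i + h_i·σ_(i+1) = 6(Δ_i − Δ_(i-1)) read
  1·σ_0 + 4·σ_1 + 1·σ_2 = 6(Δ_1 - Δ_0) = -72
Clamped end conditions give two more equations: 2h_0·σ_0 + h_0·σ_1 = 6(Δ_0 - g'(2)) = 0 and h_1·σ_1 + 2h_1·σ_2 = 6(g'(4) - Δ_1) = 90.
Solving the tridiagonal system: σ_0 = 39/2, σ_1 = -39, σ_2 = 129/2.
On [3, 4], g'(x) = b_1 + 2c_1·(x - 3) + 3d_1·(x - 3)² with b_1 = Δ_1 - h_1(2σ_1 + σ_2)/6 = -35/4, c_1 = σ_1/2 = -39/2, d_1 = (σ_2 - σ_1)/(6h_1) = 69/4. So g'(3) = -35/4.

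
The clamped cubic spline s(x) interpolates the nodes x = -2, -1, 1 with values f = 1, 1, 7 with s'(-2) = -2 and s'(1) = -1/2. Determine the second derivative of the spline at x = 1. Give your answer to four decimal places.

-7.7500

Put M_i = s'' at the i-th knot. Here h = (1, 2) and Δ = (0, 3), so the interior equations h_(i-1)·M_(i-1) + 2(h_(i-1)+h_i)·M_i + h_i·M_(i+1) = 6(Δ_i − Δ_(i-1)) read
  1·M_0 + 6·M_1 + 2·M_2 = 6(Δ_1 - Δ_0) = 18
Clamped end conditions give two more equations: 2h_0·M_0 + h_0·M_1 = 6(Δ_0 - s'(-2)) = 12 and h_1·M_1 + 2h_1·M_2 = 6(s'(1) - Δ_1) = -21.
Solving: M_0 = 7/2, M_1 = 5, M_2 = -31/4.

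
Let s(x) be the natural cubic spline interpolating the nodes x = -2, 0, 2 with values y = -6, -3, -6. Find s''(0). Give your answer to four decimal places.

-2.2500

Let M_i = s''(x_i). Step sizes h_i = 2, 2; slopes of the chords Δ_i = (y_(i+1) - y_i)/h_i = 3/2, -3/2.
  2·M_0 + 8·M_1 + 2·M_2 = 6(Δ_1 - Δ_0) = -18
Natural end conditions: M_0 = M_2 = 0.
Solving: M_0 = 0, M_1 = -9/4, M_2 = 0.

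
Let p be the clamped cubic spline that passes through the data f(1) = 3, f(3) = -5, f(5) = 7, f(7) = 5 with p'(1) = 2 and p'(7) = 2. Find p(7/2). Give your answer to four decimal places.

Let M_i = p''(x_i). Step sizes h_i = 2, 2, 2; slopes of the chords Δ_i = (y_(i+1) - y_i)/h_i = -4, 6, -1.
  2·M_0 + 8·M_1 + 2·M_2 = 6(Δ_1 - Δ_0) = 60
  2·M_1 + 8·M_2 + 2·M_3 = 6(Δ_2 - Δ_1) = -42
Clamped end conditions give two more equations: 2h_0·M_0 + h_0·M_1 = 6(Δ_0 - p'(1)) = -36 and h_2·M_2 + 2h_2·M_3 = 6(p'(7) - Δ_2) = 18.
Forward elimination and back-substitution give M_0 = -81/5, M_1 = 72/5, M_2 = -57/5, M_3 = 51/5.
On [3, 5], p(x) = -5 + 1/5·(x - 3) + 36/5·(x - 3)² - 43/20·(x - 3)³.
With (x - 3) = 1/2: p(7/2) = -539/160.

-3.3688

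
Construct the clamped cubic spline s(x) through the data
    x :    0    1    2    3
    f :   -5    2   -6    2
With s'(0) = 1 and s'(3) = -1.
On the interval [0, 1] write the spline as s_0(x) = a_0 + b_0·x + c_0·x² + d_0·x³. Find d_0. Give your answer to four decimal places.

-14.1333

Write m_i for s''(x_i). With h_i = 1, 1, 1 and divided differences Δ_i = 7, -8, 8, the continuity of s' gives the tridiagonal system
  1·m_0 + 4·m_1 + 1·m_2 = 6(Δ_1 - Δ_0) = -90
  1·m_1 + 4·m_2 + 1·m_3 = 6(Δ_2 - Δ_1) = 96
Clamped end conditions give two more equations: 2h_0·m_0 + h_0·m_1 = 6(Δ_0 - s'(0)) = 36 and h_2·m_2 + 2h_2·m_3 = 6(s'(3) - Δ_2) = -54.
Hence m_0 = 604/15, m_1 = -668/15, m_2 = 718/15, m_3 = -764/15.
On [0, 1], with s_0(x) = a_0 + b_0·x + c_0·x² + d_0·x³: c_0 = m_0/2 = 302/15, d_0 = (m_1 - m_0)/(6h_0) = -212/15, b_0 = Δ_0 - h_0(2m_0 + m_1)/6 = 1.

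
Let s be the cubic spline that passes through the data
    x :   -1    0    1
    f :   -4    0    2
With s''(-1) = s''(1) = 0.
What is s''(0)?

Write M_i for s''(x_i). With h_i = 1, 1 and divided differences Δ_i = 4, 2, the continuity of s' gives the tridiagonal system
  1·M_0 + 4·M_1 + 1·M_2 = 6(Δ_1 - Δ_0) = -12
Natural end conditions: M_0 = M_2 = 0.
Solving the tridiagonal system: M_0 = 0, M_1 = -3, M_2 = 0.

-3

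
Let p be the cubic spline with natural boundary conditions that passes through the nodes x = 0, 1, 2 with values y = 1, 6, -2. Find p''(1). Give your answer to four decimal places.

-19.5000

With M_i denoting the second derivative at x_i, h_i = 1, 1, and Δ_i = (y_(i+1) − y_i)/h_i = 5, -8:
  1·M_0 + 4·M_1 + 1·M_2 = 6(Δ_1 - Δ_0) = -78
Natural end conditions: M_0 = M_2 = 0.
Solving: M_0 = 0, M_1 = -39/2, M_2 = 0.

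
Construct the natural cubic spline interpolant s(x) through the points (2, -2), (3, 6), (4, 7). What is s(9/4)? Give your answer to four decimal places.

With M_i denoting the second derivative at x_i, h_i = 1, 1, and Δ_i = (y_(i+1) − y_i)/h_i = 8, 1:
  1·M_0 + 4·M_1 + 1·M_2 = 6(Δ_1 - Δ_0) = -42
Natural end conditions: M_0 = M_2 = 0.
Solving: M_0 = 0, M_1 = -21/2, M_2 = 0.
On [2, 3], s(x) = -2 + 39/4·(x - 2) + 0·(x - 2)² - 7/4·(x - 2)³.
With (x - 2) = 1/4: s(9/4) = 105/256.

0.4102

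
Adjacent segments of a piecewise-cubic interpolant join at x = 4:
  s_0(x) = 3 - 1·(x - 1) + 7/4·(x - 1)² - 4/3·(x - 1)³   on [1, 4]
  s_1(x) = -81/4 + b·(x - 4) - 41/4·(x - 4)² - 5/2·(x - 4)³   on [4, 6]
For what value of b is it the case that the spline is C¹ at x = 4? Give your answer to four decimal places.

-26.5000

s_0'(x) = -1 + 7/2·(x - 1) - 4·(x - 1)², so s_0'(4) = -53/2. On the right, s_1'(4) = b, so b = -53/2.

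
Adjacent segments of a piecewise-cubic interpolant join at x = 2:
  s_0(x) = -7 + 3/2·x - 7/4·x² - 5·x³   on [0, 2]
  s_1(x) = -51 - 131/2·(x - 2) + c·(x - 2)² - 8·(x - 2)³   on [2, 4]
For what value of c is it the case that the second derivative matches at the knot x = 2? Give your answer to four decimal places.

-31.7500

s_0''(x) = -7/2 - 30·x, so s_0''(2) = -127/2. On the right, s_1''(2) = 2c, so c = -127/4.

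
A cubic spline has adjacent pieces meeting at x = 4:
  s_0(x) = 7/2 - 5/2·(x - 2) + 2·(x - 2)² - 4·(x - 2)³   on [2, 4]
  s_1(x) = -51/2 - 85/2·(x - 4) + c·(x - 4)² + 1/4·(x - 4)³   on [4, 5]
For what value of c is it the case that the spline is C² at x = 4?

-22

s_0''(x) = 4 - 24·(x - 2), so s_0''(4) = -44. On the right, s_1''(4) = 2c, so c = -22.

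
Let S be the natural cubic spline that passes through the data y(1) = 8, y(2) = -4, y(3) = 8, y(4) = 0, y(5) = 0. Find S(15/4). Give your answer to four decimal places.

With M_i denoting the second derivative at x_i, h_i = 1, 1, 1, 1, and Δ_i = (y_(i+1) − y_i)/h_i = -12, 12, -8, 0:
  1·M_0 + 4·M_1 + 1·M_2 = 6(Δ_1 - Δ_0) = 144
  1·M_1 + 4·M_2 + 1·M_3 = 6(Δ_2 - Δ_1) = -120
  1·M_2 + 4·M_3 + 1·M_4 = 6(Δ_3 - Δ_2) = 48
Natural end conditions: M_0 = M_4 = 0.
Solving the tridiagonal system: M_0 = 0, M_1 = 48, M_2 = -48, M_3 = 24, M_4 = 0.
On [3, 4], S(t) = 8 + 4·(t - 3) - 24·(t - 3)² + 12·(t - 3)³.
With (t - 3) = 3/4: S(15/4) = 41/16.

2.5625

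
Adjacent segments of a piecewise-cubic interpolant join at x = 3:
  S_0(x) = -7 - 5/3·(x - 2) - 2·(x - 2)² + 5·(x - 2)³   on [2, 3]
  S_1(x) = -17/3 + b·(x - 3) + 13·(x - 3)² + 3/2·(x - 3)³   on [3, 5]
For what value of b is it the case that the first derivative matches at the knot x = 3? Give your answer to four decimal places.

S_0'(x) = -5/3 - 4·(x - 2) + 15·(x - 2)², so S_0'(3) = 28/3. On the right, S_1'(3) = b, so b = 28/3.

9.3333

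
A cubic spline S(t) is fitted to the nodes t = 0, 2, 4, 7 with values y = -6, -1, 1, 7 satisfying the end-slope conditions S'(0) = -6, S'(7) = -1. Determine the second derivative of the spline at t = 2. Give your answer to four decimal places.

-5.8243

Write M_i for S''(x_i). With h_i = 2, 2, 3 and divided differences Δ_i = 5/2, 1, 2, the continuity of S' gives the tridiagonal system
  2·M_0 + 8·M_1 + 2·M_2 = 6(Δ_1 - Δ_0) = -9
  2·M_1 + 10·M_2 + 3·M_3 = 6(Δ_2 - Δ_1) = 6
Clamped end conditions give two more equations: 2h_0·M_0 + h_0·M_1 = 6(Δ_0 - S'(0)) = 51 and h_2·M_2 + 2h_2·M_3 = 6(S'(7) - Δ_2) = -18.
Solving the tridiagonal system: M_0 = 1159/74, M_1 = -431/74, M_2 = 116/37, M_3 = -169/37.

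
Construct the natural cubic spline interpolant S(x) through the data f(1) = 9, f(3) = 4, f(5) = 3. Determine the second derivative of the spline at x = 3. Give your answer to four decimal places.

Let σ_i = S''(x_i). Step sizes h_i = 2, 2; slopes of the chords Δ_i = (y_(i+1) - y_i)/h_i = -5/2, -1/2.
  2·σ_0 + 8·σ_1 + 2·σ_2 = 6(Δ_1 - Δ_0) = 12
Natural end conditions: σ_0 = σ_2 = 0.
Solving: σ_0 = 0, σ_1 = 3/2, σ_2 = 0.

1.5000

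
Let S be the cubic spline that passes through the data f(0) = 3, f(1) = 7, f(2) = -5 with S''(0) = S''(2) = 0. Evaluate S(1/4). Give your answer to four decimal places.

4.9375

Put m_i = S'' at the i-th knot. Here h = (1, 1) and Δ = (4, -12), so the interior equations h_(i-1)·m_(i-1) + 2(h_(i-1)+h_i)·m_i + h_i·m_(i+1) = 6(Δ_i − Δ_(i-1)) read
  1·m_0 + 4·m_1 + 1·m_2 = 6(Δ_1 - Δ_0) = -96
Natural end conditions: m_0 = m_2 = 0.
Solving: m_0 = 0, m_1 = -24, m_2 = 0.
On [0, 1], S(t) = 3 + 8·t + 0·t² - 4·t³.
With t = 1/4: S(1/4) = 79/16.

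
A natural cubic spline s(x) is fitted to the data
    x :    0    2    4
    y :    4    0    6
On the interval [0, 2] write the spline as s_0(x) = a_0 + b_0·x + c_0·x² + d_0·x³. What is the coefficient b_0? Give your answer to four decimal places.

Let M_i = s''(x_i). Step sizes h_i = 2, 2; slopes of the chords Δ_i = (y_(i+1) - y_i)/h_i = -2, 3.
  2·M_0 + 8·M_1 + 2·M_2 = 6(Δ_1 - Δ_0) = 30
Natural end conditions: M_0 = M_2 = 0.
Solving the tridiagonal system: M_0 = 0, M_1 = 15/4, M_2 = 0.
On [0, 2], with s_0(x) = a_0 + b_0·x + c_0·x² + d_0·x³: c_0 = M_0/2 = 0, d_0 = (M_1 - M_0)/(6h_0) = 5/16, b_0 = Δ_0 - h_0(2M_0 + M_1)/6 = -13/4.

-3.2500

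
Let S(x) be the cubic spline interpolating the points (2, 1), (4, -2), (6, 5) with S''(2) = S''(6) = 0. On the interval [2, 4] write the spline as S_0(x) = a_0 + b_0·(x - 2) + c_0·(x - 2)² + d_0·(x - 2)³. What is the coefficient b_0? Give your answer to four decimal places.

-2.7500

Let σ_i = S''(x_i). Step sizes h_i = 2, 2; slopes of the chords Δ_i = (y_(i+1) - y_i)/h_i = -3/2, 7/2.
  2·σ_0 + 8·σ_1 + 2·σ_2 = 6(Δ_1 - Δ_0) = 30
Natural end conditions: σ_0 = σ_2 = 0.
Solving the tridiagonal system: σ_0 = 0, σ_1 = 15/4, σ_2 = 0.
On [2, 4], with S_0(x) = a_0 + b_0·(x - 2) + c_0·(x - 2)² + d_0·(x - 2)³: c_0 = σ_0/2 = 0, d_0 = (σ_1 - σ_0)/(6h_0) = 5/16, b_0 = Δ_0 - h_0(2σ_0 + σ_1)/6 = -11/4.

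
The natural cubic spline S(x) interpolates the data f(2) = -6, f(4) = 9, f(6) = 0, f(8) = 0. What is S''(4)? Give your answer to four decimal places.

Write M_i for S''(x_i). With h_i = 2, 2, 2 and divided differences Δ_i = 15/2, -9/2, 0, the continuity of S' gives the tridiagonal system
  2·M_0 + 8·M_1 + 2·M_2 = 6(Δ_1 - Δ_0) = -72
  2·M_1 + 8·M_2 + 2·M_3 = 6(Δ_2 - Δ_1) = 27
Natural end conditions: M_0 = M_3 = 0.
Hence M_0 = 0, M_1 = -21/2, M_2 = 6, M_3 = 0.

-10.5000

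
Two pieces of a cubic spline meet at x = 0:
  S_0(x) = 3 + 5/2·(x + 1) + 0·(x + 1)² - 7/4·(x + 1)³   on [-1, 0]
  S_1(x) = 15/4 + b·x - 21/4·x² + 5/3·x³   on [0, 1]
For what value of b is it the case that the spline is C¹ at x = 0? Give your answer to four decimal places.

S_0'(x) = 5/2 + 0·(x + 1) - 21/4·(x + 1)², so S_0'(0) = -11/4. On the right, S_1'(0) = b, so b = -11/4.

-2.7500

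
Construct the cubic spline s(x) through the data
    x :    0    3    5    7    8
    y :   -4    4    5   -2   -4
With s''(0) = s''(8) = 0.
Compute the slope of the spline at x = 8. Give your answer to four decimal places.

Put M_i = s'' at the i-th knot. Here h = (3, 2, 2, 1) and Δ = (8/3, 1/2, -7/2, -2), so the interior equations h_(i-1)·M_(i-1) + 2(h_(i-1)+h_i)·M_i + h_i·M_(i+1) = 6(Δ_i − Δ_(i-1)) read
  3·M_0 + 10·M_1 + 2·M_2 = 6(Δ_1 - Δ_0) = -13
  2·M_1 + 8·M_2 + 2·M_3 = 6(Δ_2 - Δ_1) = -24
  2·M_2 + 6·M_3 + 1·M_4 = 6(Δ_3 - Δ_2) = 9
Natural end conditions: M_0 = M_4 = 0.
Hence M_0 = 0, M_1 = -31/52, M_2 = -183/52, M_3 = 139/52, M_4 = 0.
On [7, 8], s'(x) = b_3 + 2c_3·(x - 7) + 3d_3·(x - 7)² with b_3 = Δ_3 - h_3(2M_3 + M_4)/6 = -451/156, c_3 = M_3/2 = 139/104, d_3 = (M_4 - M_3)/(6h_3) = -139/312. So s'(8) = -485/312.

-1.5545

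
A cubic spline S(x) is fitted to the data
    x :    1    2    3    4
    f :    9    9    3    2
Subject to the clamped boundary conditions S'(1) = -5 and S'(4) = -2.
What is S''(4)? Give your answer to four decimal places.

-10.4000

Put σ_i = S'' at the i-th knot. Here h = (1, 1, 1) and Δ = (0, -6, -1), so the interior equations h_(i-1)·σ_(i-1) + 2(h_(i-1)+h_i)·σ_i + h_i·σ_(i+1) = 6(Δ_i − Δ_(i-1)) read
  1·σ_0 + 4·σ_1 + 1·σ_2 = 6(Δ_1 - Δ_0) = -36
  1·σ_1 + 4·σ_2 + 1·σ_3 = 6(Δ_2 - Δ_1) = 30
Clamped end conditions give two more equations: 2h_0·σ_0 + h_0·σ_1 = 6(Δ_0 - S'(1)) = 30 and h_2·σ_2 + 2h_2·σ_3 = 6(S'(4) - Δ_2) = -6.
Forward elimination and back-substitution give σ_0 = 122/5, σ_1 = -94/5, σ_2 = 74/5, σ_3 = -52/5.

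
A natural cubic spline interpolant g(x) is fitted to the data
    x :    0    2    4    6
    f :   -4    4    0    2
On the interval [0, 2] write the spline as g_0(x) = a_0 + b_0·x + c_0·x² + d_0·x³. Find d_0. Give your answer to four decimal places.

-0.4500

Put M_i = g'' at the i-th knot. Here h = (2, 2, 2) and Δ = (4, -2, 1), so the interior equations h_(i-1)·M_(i-1) + 2(h_(i-1)+h_i)·M_i + h_i·M_(i+1) = 6(Δ_i − Δ_(i-1)) read
  2·M_0 + 8·M_1 + 2·M_2 = 6(Δ_1 - Δ_0) = -36
  2·M_1 + 8·M_2 + 2·M_3 = 6(Δ_2 - Δ_1) = 18
Natural end conditions: M_0 = M_3 = 0.
Hence M_0 = 0, M_1 = -27/5, M_2 = 18/5, M_3 = 0.
On [0, 2], with g_0(x) = a_0 + b_0·x + c_0·x² + d_0·x³: c_0 = M_0/2 = 0, d_0 = (M_1 - M_0)/(6h_0) = -9/20, b_0 = Δ_0 - h_0(2M_0 + M_1)/6 = 29/5.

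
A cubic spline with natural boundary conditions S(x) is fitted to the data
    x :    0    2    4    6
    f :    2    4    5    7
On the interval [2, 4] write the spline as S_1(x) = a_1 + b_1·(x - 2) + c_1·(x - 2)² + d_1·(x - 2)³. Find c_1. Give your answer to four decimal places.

-0.2500

Let m_i = S''(x_i). Step sizes h_i = 2, 2, 2; slopes of the chords Δ_i = (y_(i+1) - y_i)/h_i = 1, 1/2, 1.
  2·m_0 + 8·m_1 + 2·m_2 = 6(Δ_1 - Δ_0) = -3
  2·m_1 + 8·m_2 + 2·m_3 = 6(Δ_2 - Δ_1) = 3
Natural end conditions: m_0 = m_3 = 0.
Solving: m_0 = 0, m_1 = -1/2, m_2 = 1/2, m_3 = 0.
On [2, 4], with S_1(x) = a_1 + b_1·(x - 2) + c_1·(x - 2)² + d_1·(x - 2)³: c_1 = m_1/2 = -1/4, d_1 = (m_2 - m_1)/(6h_1) = 1/12, b_1 = Δ_1 - h_1(2m_1 + m_2)/6 = 2/3.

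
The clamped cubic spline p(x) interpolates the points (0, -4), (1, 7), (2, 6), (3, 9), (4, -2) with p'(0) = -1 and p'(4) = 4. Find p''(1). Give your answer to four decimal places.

-38.5000

With σ_i denoting the second derivative at x_i, h_i = 1, 1, 1, 1, and Δ_i = (y_(i+1) − y_i)/h_i = 11, -1, 3, -11:
  1·σ_0 + 4·σ_1 + 1·σ_2 = 6(Δ_1 - Δ_0) = -72
  1·σ_1 + 4·σ_2 + 1·σ_3 = 6(Δ_2 - Δ_1) = 24
  1·σ_2 + 4·σ_3 + 1·σ_4 = 6(Δ_3 - Δ_2) = -84
Clamped end conditions give two more equations: 2h_0·σ_0 + h_0·σ_1 = 6(Δ_0 - p'(0)) = 72 and h_3·σ_3 + 2h_3·σ_4 = 6(p'(4) - Δ_3) = 90.
Hence σ_0 = 221/4, σ_1 = -77/2, σ_2 = 107/4, σ_3 = -89/2, σ_4 = 269/4.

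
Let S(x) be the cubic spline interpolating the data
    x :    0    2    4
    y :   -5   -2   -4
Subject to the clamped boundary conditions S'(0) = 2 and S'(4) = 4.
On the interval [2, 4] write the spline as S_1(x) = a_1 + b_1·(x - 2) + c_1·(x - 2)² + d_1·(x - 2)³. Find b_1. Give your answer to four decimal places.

With M_i denoting the second derivative at x_i, h_i = 2, 2, and Δ_i = (y_(i+1) − y_i)/h_i = 3/2, -1:
  2·M_0 + 8·M_1 + 2·M_2 = 6(Δ_1 - Δ_0) = -15
Clamped end conditions give two more equations: 2h_0·M_0 + h_0·M_1 = 6(Δ_0 - S'(0)) = -3 and h_1·M_1 + 2h_1·M_2 = 6(S'(4) - Δ_1) = 30.
Hence M_0 = 13/8, M_1 = -19/4, M_2 = 79/8.
On [2, 4], with S_1(x) = a_1 + b_1·(x - 2) + c_1·(x - 2)² + d_1·(x - 2)³: c_1 = M_1/2 = -19/8, d_1 = (M_2 - M_1)/(6h_1) = 39/32, b_1 = Δ_1 - h_1(2M_1 + M_2)/6 = -9/8.

-1.1250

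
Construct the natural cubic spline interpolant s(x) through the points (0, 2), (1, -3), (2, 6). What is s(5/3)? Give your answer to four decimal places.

1.9630

With σ_i denoting the second derivative at x_i, h_i = 1, 1, and Δ_i = (y_(i+1) − y_i)/h_i = -5, 9:
  1·σ_0 + 4·σ_1 + 1·σ_2 = 6(Δ_1 - Δ_0) = 84
Natural end conditions: σ_0 = σ_2 = 0.
Forward elimination and back-substitution give σ_0 = 0, σ_1 = 21, σ_2 = 0.
On [1, 2], s(x) = -3 + 2·(x - 1) + 21/2·(x - 1)² - 7/2·(x - 1)³.
With (x - 1) = 2/3: s(5/3) = 53/27.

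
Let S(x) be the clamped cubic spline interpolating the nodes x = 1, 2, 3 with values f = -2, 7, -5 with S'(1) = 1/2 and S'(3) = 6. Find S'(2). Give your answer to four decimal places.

-3.8750

Write σ_i for S''(x_i). With h_i = 1, 1 and divided differences Δ_i = 9, -12, the continuity of S' gives the tridiagonal system
  1·σ_0 + 4·σ_1 + 1·σ_2 = 6(Δ_1 - Δ_0) = -126
Clamped end conditions give two more equations: 2h_0·σ_0 + h_0·σ_1 = 6(Δ_0 - S'(1)) = 51 and h_1·σ_1 + 2h_1·σ_2 = 6(S'(3) - Δ_1) = 108.
Solving: σ_0 = 239/4, σ_1 = -137/2, σ_2 = 353/4.
On [2, 3], S'(x) = b_1 + 2c_1·(x - 2) + 3d_1·(x - 2)² with b_1 = Δ_1 - h_1(2σ_1 + σ_2)/6 = -31/8, c_1 = σ_1/2 = -137/4, d_1 = (σ_2 - σ_1)/(6h_1) = 209/8. So S'(2) = -31/8.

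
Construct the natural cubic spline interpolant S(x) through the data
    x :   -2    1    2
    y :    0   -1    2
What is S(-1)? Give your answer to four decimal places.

-1.4444

Let M_i = S''(x_i). Step sizes h_i = 3, 1; slopes of the chords Δ_i = (y_(i+1) - y_i)/h_i = -1/3, 3.
  3·M_0 + 8·M_1 + 1·M_2 = 6(Δ_1 - Δ_0) = 20
Natural end conditions: M_0 = M_2 = 0.
Hence M_0 = 0, M_1 = 5/2, M_2 = 0.
On [-2, 1], S(x) = 0 - 19/12·(x + 2) + 0·(x + 2)² + 5/36·(x + 2)³.
With (x + 2) = 1: S(-1) = -13/9.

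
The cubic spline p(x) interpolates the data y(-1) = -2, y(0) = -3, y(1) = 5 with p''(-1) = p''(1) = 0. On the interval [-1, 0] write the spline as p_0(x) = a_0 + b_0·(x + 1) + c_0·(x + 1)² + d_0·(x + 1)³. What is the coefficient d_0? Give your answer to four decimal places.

2.2500

Let M_i = p''(x_i). Step sizes h_i = 1, 1; slopes of the chords Δ_i = (y_(i+1) - y_i)/h_i = -1, 8.
  1·M_0 + 4·M_1 + 1·M_2 = 6(Δ_1 - Δ_0) = 54
Natural end conditions: M_0 = M_2 = 0.
Hence M_0 = 0, M_1 = 27/2, M_2 = 0.
On [-1, 0], with p_0(x) = a_0 + b_0·(x + 1) + c_0·(x + 1)² + d_0·(x + 1)³: c_0 = M_0/2 = 0, d_0 = (M_1 - M_0)/(6h_0) = 9/4, b_0 = Δ_0 - h_0(2M_0 + M_1)/6 = -13/4.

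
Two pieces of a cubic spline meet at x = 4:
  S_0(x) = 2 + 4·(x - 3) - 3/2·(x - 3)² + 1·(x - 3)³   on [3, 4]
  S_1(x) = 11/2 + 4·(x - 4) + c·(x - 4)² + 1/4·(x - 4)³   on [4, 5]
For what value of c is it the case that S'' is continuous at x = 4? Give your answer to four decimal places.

1.5000

S_0''(x) = -3 + 6·(x - 3), so S_0''(4) = 3. On the right, S_1''(4) = 2c, so c = 3/2.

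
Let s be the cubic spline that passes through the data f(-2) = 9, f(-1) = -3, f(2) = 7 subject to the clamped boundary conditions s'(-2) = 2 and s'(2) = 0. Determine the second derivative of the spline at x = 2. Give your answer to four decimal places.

-15.3333

Write m_i for s''(x_i). With h_i = 1, 3 and divided differences Δ_i = -12, 10/3, the continuity of s' gives the tridiagonal system
  1·m_0 + 8·m_1 + 3·m_2 = 6(Δ_1 - Δ_0) = 92
Clamped end conditions give two more equations: 2h_0·m_0 + h_0·m_1 = 6(Δ_0 - s'(-2)) = -84 and h_1·m_1 + 2h_1·m_2 = 6(s'(2) - Δ_1) = -20.
Solving the tridiagonal system: m_0 = -54, m_1 = 24, m_2 = -46/3.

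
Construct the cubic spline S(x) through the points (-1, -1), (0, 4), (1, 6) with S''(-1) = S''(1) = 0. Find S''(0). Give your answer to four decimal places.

-4.5000

Write m_i for S''(x_i). With h_i = 1, 1 and divided differences Δ_i = 5, 2, the continuity of S' gives the tridiagonal system
  1·m_0 + 4·m_1 + 1·m_2 = 6(Δ_1 - Δ_0) = -18
Natural end conditions: m_0 = m_2 = 0.
Solving the tridiagonal system: m_0 = 0, m_1 = -9/2, m_2 = 0.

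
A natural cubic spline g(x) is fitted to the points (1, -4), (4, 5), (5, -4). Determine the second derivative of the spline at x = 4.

Put σ_i = g'' at the i-th knot. Here h = (3, 1) and Δ = (3, -9), so the interior equations h_(i-1)·σ_(i-1) + 2(h_(i-1)+h_i)·σ_i + h_i·σ_(i+1) = 6(Δ_i − Δ_(i-1)) read
  3·σ_0 + 8·σ_1 + 1·σ_2 = 6(Δ_1 - Δ_0) = -72
Natural end conditions: σ_0 = σ_2 = 0.
Solving: σ_0 = 0, σ_1 = -9, σ_2 = 0.

-9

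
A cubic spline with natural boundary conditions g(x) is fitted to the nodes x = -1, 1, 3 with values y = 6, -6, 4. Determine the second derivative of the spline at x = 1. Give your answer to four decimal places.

8.2500

With M_i denoting the second derivative at x_i, h_i = 2, 2, and Δ_i = (y_(i+1) − y_i)/h_i = -6, 5:
  2·M_0 + 8·M_1 + 2·M_2 = 6(Δ_1 - Δ_0) = 66
Natural end conditions: M_0 = M_2 = 0.
Solving the tridiagonal system: M_0 = 0, M_1 = 33/4, M_2 = 0.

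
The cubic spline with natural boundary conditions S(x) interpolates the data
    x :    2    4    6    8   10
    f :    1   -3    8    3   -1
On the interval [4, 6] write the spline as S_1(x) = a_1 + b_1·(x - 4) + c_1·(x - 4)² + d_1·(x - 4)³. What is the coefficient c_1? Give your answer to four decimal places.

3.8839

Put m_i = S'' at the i-th knot. Here h = (2, 2, 2, 2) and Δ = (-2, 11/2, -5/2, -2), so the interior equations h_(i-1)·m_(i-1) + 2(h_(i-1)+h_i)·m_i + h_i·m_(i+1) = 6(Δ_i − Δ_(i-1)) read
  2·m_0 + 8·m_1 + 2·m_2 = 6(Δ_1 - Δ_0) = 45
  2·m_1 + 8·m_2 + 2·m_3 = 6(Δ_2 - Δ_1) = -48
  2·m_2 + 8·m_3 + 2·m_4 = 6(Δ_3 - Δ_2) = 3
Natural end conditions: m_0 = m_4 = 0.
Forward elimination and back-substitution give m_0 = 0, m_1 = 435/56, m_2 = -60/7, m_3 = 141/56, m_4 = 0.
On [4, 6], with S_1(x) = a_1 + b_1·(x - 4) + c_1·(x - 4)² + d_1·(x - 4)³: c_1 = m_1/2 = 435/112, d_1 = (m_2 - m_1)/(6h_1) = -305/224, b_1 = Δ_1 - h_1(2m_1 + m_2)/6 = 89/28.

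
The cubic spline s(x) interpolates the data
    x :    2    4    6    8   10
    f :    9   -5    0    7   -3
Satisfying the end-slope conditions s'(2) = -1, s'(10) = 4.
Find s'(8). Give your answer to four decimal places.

Write σ_i for s''(x_i). With h_i = 2, 2, 2, 2 and divided differences Δ_i = -7, 5/2, 7/2, -5, the continuity of s' gives the tridiagonal system
  2·σ_0 + 8·σ_1 + 2·σ_2 = 6(Δ_1 - Δ_0) = 57
  2·σ_1 + 8·σ_2 + 2·σ_3 = 6(Δ_2 - Δ_1) = 6
  2·σ_2 + 8·σ_3 + 2·σ_4 = 6(Δ_3 - Δ_2) = -51
Clamped end conditions give two more equations: 2h_0·σ_0 + h_0·σ_1 = 6(Δ_0 - s'(2)) = -36 and h_3·σ_3 + 2h_3·σ_4 = 6(s'(10) - Δ_3) = 54.
Solving the tridiagonal system: σ_0 = -199/14, σ_1 = 73/7, σ_2 = 1, σ_3 = -80/7, σ_4 = 269/14.
On [8, 10], s'(x) = b_3 + 2c_3·(x - 8) + 3d_3·(x - 8)² with b_3 = Δ_3 - h_3(2σ_3 + σ_4)/6 = -53/14, c_3 = σ_3/2 = -40/7, d_3 = (σ_4 - σ_3)/(6h_3) = 143/56. So s'(8) = -53/14.

-3.7857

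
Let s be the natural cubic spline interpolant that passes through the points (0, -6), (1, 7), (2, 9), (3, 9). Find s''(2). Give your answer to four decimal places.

1.2000

With σ_i denoting the second derivative at x_i, h_i = 1, 1, 1, and Δ_i = (y_(i+1) − y_i)/h_i = 13, 2, 0:
  1·σ_0 + 4·σ_1 + 1·σ_2 = 6(Δ_1 - Δ_0) = -66
  1·σ_1 + 4·σ_2 + 1·σ_3 = 6(Δ_2 - Δ_1) = -12
Natural end conditions: σ_0 = σ_3 = 0.
Solving: σ_0 = 0, σ_1 = -84/5, σ_2 = 6/5, σ_3 = 0.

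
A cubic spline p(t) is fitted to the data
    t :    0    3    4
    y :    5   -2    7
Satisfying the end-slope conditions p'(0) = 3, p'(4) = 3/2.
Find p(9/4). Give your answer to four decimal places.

-3.9912

Let M_i = p''(x_i). Step sizes h_i = 3, 1; slopes of the chords Δ_i = (y_(i+1) - y_i)/h_i = -7/3, 9.
  3·M_0 + 8·M_1 + 1·M_2 = 6(Δ_1 - Δ_0) = 68
Clamped end conditions give two more equations: 2h_0·M_0 + h_0·M_1 = 6(Δ_0 - p'(0)) = -32 and h_1·M_1 + 2h_1·M_2 = 6(p'(4) - Δ_1) = -45.
Solving the tridiagonal system: M_0 = -341/24, M_1 = 71/4, M_2 = -251/8.
On [0, 3], p(t) = 5 + 3·t - 341/48·t² + 767/432·t³.
With t = 9/4: p(9/4) = -4087/1024.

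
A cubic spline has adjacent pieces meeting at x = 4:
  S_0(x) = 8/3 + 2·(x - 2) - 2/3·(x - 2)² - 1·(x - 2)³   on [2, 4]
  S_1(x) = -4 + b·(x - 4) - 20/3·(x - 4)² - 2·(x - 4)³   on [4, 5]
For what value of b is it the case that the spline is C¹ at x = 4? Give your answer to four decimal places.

-12.6667

S_0'(x) = 2 - 4/3·(x - 2) - 3·(x - 2)², so S_0'(4) = -38/3. On the right, S_1'(4) = b, so b = -38/3.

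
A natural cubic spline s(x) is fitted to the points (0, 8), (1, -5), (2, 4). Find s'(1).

-2

Write σ_i for s''(x_i). With h_i = 1, 1 and divided differences Δ_i = -13, 9, the continuity of s' gives the tridiagonal system
  1·σ_0 + 4·σ_1 + 1·σ_2 = 6(Δ_1 - Δ_0) = 132
Natural end conditions: σ_0 = σ_2 = 0.
Hence σ_0 = 0, σ_1 = 33, σ_2 = 0.
On [1, 2], s'(x) = b_1 + 2c_1·(x - 1) + 3d_1·(x - 1)² with b_1 = Δ_1 - h_1(2σ_1 + σ_2)/6 = -2, c_1 = σ_1/2 = 33/2, d_1 = (σ_2 - σ_1)/(6h_1) = -11/2. So s'(1) = -2.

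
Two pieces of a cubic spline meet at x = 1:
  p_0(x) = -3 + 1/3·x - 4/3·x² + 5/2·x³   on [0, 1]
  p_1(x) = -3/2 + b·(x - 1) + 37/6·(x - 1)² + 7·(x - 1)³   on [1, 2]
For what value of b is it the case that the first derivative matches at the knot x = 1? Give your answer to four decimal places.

5.1667

p_0'(x) = 1/3 - 8/3·x + 15/2·x², so p_0'(1) = 31/6. On the right, p_1'(1) = b, so b = 31/6.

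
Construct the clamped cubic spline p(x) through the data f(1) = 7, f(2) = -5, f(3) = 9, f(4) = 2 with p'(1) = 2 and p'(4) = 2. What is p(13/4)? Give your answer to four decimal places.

8.4875

Put M_i = p'' at the i-th knot. Here h = (1, 1, 1) and Δ = (-12, 14, -7), so the interior equations h_(i-1)·M_(i-1) + 2(h_(i-1)+h_i)·M_i + h_i·M_(i+1) = 6(Δ_i − Δ_(i-1)) read
  1·M_0 + 4·M_1 + 1·M_2 = 6(Δ_1 - Δ_0) = 156
  1·M_1 + 4·M_2 + 1·M_3 = 6(Δ_2 - Δ_1) = -126
Clamped end conditions give two more equations: 2h_0·M_0 + h_0·M_1 = 6(Δ_0 - p'(1)) = -84 and h_2·M_2 + 2h_2·M_3 = 6(p'(4) - Δ_2) = 54.
Solving the tridiagonal system: M_0 = -398/5, M_1 = 376/5, M_2 = -326/5, M_3 = 298/5.
On [3, 4], p(x) = 9 + 24/5·(x - 3) - 163/5·(x - 3)² + 104/5·(x - 3)³.
With (x - 3) = 1/4: p(13/4) = 679/80.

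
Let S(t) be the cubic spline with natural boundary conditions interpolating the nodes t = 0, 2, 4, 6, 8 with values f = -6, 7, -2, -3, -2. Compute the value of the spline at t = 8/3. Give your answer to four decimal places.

5.2804

Write σ_i for S''(x_i). With h_i = 2, 2, 2, 2 and divided differences Δ_i = 13/2, -9/2, -1/2, 1/2, the continuity of S' gives the tridiagonal system
  2·σ_0 + 8·σ_1 + 2·σ_2 = 6(Δ_1 - Δ_0) = -66
  2·σ_1 + 8·σ_2 + 2·σ_3 = 6(Δ_2 - Δ_1) = 24
  2·σ_2 + 8·σ_3 + 2·σ_4 = 6(Δ_3 - Δ_2) = 6
Natural end conditions: σ_0 = σ_4 = 0.
Solving: σ_0 = 0, σ_1 = -135/14, σ_2 = 39/7, σ_3 = -9/14, σ_4 = 0.
On [2, 4], S(t) = 7 + 1/14·(t - 2) - 135/28·(t - 2)² + 71/56·(t - 2)³.
With (t - 2) = 2/3: S(8/3) = 998/189.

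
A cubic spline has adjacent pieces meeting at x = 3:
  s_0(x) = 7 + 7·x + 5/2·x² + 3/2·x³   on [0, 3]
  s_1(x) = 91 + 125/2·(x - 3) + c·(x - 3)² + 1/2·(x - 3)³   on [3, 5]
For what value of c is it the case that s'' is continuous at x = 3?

s_0''(x) = 5 + 9·x, so s_0''(3) = 32. On the right, s_1''(3) = 2c, so c = 16.

16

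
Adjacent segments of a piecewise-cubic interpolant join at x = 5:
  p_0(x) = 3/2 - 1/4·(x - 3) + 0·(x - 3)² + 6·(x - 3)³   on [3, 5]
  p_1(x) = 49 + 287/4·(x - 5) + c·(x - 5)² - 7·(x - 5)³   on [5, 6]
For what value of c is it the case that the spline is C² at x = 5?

36

p_0''(x) = 0 + 36·(x - 3), so p_0''(5) = 72. On the right, p_1''(5) = 2c, so c = 36.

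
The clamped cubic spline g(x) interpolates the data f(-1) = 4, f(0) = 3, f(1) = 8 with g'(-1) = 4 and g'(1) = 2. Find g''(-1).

Put σ_i = g'' at the i-th knot. Here h = (1, 1) and Δ = (-1, 5), so the interior equations h_(i-1)·σ_(i-1) + 2(h_(i-1)+h_i)·σ_i + h_i·σ_(i+1) = 6(Δ_i − Δ_(i-1)) read
  1·σ_0 + 4·σ_1 + 1·σ_2 = 6(Δ_1 - Δ_0) = 36
Clamped end conditions give two more equations: 2h_0·σ_0 + h_0·σ_1 = 6(Δ_0 - g'(-1)) = -30 and h_1·σ_1 + 2h_1·σ_2 = 6(g'(1) - Δ_1) = -18.
Hence σ_0 = -25, σ_1 = 20, σ_2 = -19.

-25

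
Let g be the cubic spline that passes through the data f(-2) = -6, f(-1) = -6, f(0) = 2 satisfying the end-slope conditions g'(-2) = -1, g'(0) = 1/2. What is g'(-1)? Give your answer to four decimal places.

6.1250

Put m_i = g'' at the i-th knot. Here h = (1, 1) and Δ = (0, 8), so the interior equations h_(i-1)·m_(i-1) + 2(h_(i-1)+h_i)·m_i + h_i·m_(i+1) = 6(Δ_i − Δ_(i-1)) read
  1·m_0 + 4·m_1 + 1·m_2 = 6(Δ_1 - Δ_0) = 48
Clamped end conditions give two more equations: 2h_0·m_0 + h_0·m_1 = 6(Δ_0 - g'(-2)) = 6 and h_1·m_1 + 2h_1·m_2 = 6(g'(0) - Δ_1) = -45.
Solving the tridiagonal system: m_0 = -33/4, m_1 = 45/2, m_2 = -135/4.
On [-1, 0], g'(t) = b_1 + 2c_1·(t + 1) + 3d_1·(t + 1)² with b_1 = Δ_1 - h_1(2m_1 + m_2)/6 = 49/8, c_1 = m_1/2 = 45/4, d_1 = (m_2 - m_1)/(6h_1) = -75/8. So g'(-1) = 49/8.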